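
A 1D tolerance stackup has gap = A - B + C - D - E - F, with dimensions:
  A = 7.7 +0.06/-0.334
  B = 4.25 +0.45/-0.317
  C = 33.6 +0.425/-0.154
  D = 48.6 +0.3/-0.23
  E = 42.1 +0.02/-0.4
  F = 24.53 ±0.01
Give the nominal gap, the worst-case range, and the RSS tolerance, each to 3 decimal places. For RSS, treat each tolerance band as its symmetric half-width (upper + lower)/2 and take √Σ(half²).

nominal=-78.180 wc=[-79.448,-76.738] rss=0.620

Stack each dimension's contribution:
  +A: nom +7.700 → Σnom=7.700; wc +0.060/-0.334 → slack +0.060/-0.334; half-tol=0.197, Σhalf²=0.038809
  -B: nom -4.250 → Σnom=3.450; wc +0.317/-0.450 → slack +0.377/-0.784; half-tol=0.384, Σhalf²=0.185881
  +C: nom +33.600 → Σnom=37.050; wc +0.425/-0.154 → slack +0.802/-0.938; half-tol=0.289, Σhalf²=0.269692
  -D: nom -48.600 → Σnom=-11.550; wc +0.230/-0.300 → slack +1.032/-1.238; half-tol=0.265, Σhalf²=0.339917
  -E: nom -42.100 → Σnom=-53.650; wc +0.400/-0.020 → slack +1.432/-1.258; half-tol=0.210, Σhalf²=0.384017
  -F: nom -24.530 → Σnom=-78.180; wc +0.010/-0.010 → slack +1.442/-1.268; half-tol=0.010, Σhalf²=0.384117
Nominal = -78.180. Worst-case = [-78.180 - 1.268, -78.180 + 1.442] = [-79.448, -76.738]. RSS = √0.384117 = 0.620.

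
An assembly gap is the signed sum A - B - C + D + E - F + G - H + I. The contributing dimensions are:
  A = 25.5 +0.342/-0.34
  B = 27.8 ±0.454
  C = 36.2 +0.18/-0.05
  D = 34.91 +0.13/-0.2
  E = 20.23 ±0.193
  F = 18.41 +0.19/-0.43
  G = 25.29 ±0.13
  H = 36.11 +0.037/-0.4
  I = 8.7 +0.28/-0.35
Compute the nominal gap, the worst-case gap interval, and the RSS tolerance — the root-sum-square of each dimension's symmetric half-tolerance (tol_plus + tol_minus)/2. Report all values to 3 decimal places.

Stack each dimension's contribution:
  +A: nom +25.500 → Σnom=25.500; wc +0.342/-0.340 → slack +0.342/-0.340; half-tol=0.341, Σhalf²=0.116281
  -B: nom -27.800 → Σnom=-2.300; wc +0.454/-0.454 → slack +0.796/-0.794; half-tol=0.454, Σhalf²=0.322397
  -C: nom -36.200 → Σnom=-38.500; wc +0.050/-0.180 → slack +0.846/-0.974; half-tol=0.115, Σhalf²=0.335622
  +D: nom +34.910 → Σnom=-3.590; wc +0.130/-0.200 → slack +0.976/-1.174; half-tol=0.165, Σhalf²=0.362847
  +E: nom +20.230 → Σnom=16.640; wc +0.193/-0.193 → slack +1.169/-1.367; half-tol=0.193, Σhalf²=0.400096
  -F: nom -18.410 → Σnom=-1.770; wc +0.430/-0.190 → slack +1.599/-1.557; half-tol=0.310, Σhalf²=0.496196
  +G: nom +25.290 → Σnom=23.520; wc +0.130/-0.130 → slack +1.729/-1.687; half-tol=0.130, Σhalf²=0.513096
  -H: nom -36.110 → Σnom=-12.590; wc +0.400/-0.037 → slack +2.129/-1.724; half-tol=0.218, Σhalf²=0.560838
  +I: nom +8.700 → Σnom=-3.890; wc +0.280/-0.350 → slack +2.409/-2.074; half-tol=0.315, Σhalf²=0.660063
Nominal = -3.890. Worst-case = [-3.890 - 2.074, -3.890 + 2.409] = [-5.964, -1.481]. RSS = √0.660063 = 0.812.

nominal=-3.890 wc=[-5.964,-1.481] rss=0.812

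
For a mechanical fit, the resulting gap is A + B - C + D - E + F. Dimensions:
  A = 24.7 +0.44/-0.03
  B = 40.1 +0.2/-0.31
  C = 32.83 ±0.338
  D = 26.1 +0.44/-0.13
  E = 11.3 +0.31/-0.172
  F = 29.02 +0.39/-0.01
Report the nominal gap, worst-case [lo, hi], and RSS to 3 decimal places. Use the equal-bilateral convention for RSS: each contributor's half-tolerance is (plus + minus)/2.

nominal=75.790 wc=[74.662,77.770] rss=0.643

Stack each dimension's contribution:
  +A: nom +24.700 → Σnom=24.700; wc +0.440/-0.030 → slack +0.440/-0.030; half-tol=0.235, Σhalf²=0.055225
  +B: nom +40.100 → Σnom=64.800; wc +0.200/-0.310 → slack +0.640/-0.340; half-tol=0.255, Σhalf²=0.120250
  -C: nom -32.830 → Σnom=31.970; wc +0.338/-0.338 → slack +0.978/-0.678; half-tol=0.338, Σhalf²=0.234494
  +D: nom +26.100 → Σnom=58.070; wc +0.440/-0.130 → slack +1.418/-0.808; half-tol=0.285, Σhalf²=0.315719
  -E: nom -11.300 → Σnom=46.770; wc +0.172/-0.310 → slack +1.590/-1.118; half-tol=0.241, Σhalf²=0.373800
  +F: nom +29.020 → Σnom=75.790; wc +0.390/-0.010 → slack +1.980/-1.128; half-tol=0.200, Σhalf²=0.413800
Nominal = 75.790. Worst-case = [75.790 - 1.128, 75.790 + 1.980] = [74.662, 77.770]. RSS = √0.413800 = 0.643.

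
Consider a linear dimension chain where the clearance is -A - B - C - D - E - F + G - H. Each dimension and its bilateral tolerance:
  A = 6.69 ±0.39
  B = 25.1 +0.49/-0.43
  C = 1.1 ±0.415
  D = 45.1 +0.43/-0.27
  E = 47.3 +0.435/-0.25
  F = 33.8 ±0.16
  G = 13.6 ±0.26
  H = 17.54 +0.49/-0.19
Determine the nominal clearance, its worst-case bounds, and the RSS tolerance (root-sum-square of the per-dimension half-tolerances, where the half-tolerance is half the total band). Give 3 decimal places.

Stack each dimension's contribution:
  -A: nom -6.690 → Σnom=-6.690; wc +0.390/-0.390 → slack +0.390/-0.390; half-tol=0.390, Σhalf²=0.152100
  -B: nom -25.100 → Σnom=-31.790; wc +0.430/-0.490 → slack +0.820/-0.880; half-tol=0.460, Σhalf²=0.363700
  -C: nom -1.100 → Σnom=-32.890; wc +0.415/-0.415 → slack +1.235/-1.295; half-tol=0.415, Σhalf²=0.535925
  -D: nom -45.100 → Σnom=-77.990; wc +0.270/-0.430 → slack +1.505/-1.725; half-tol=0.350, Σhalf²=0.658425
  -E: nom -47.300 → Σnom=-125.290; wc +0.250/-0.435 → slack +1.755/-2.160; half-tol=0.343, Σhalf²=0.775731
  -F: nom -33.800 → Σnom=-159.090; wc +0.160/-0.160 → slack +1.915/-2.320; half-tol=0.160, Σhalf²=0.801331
  +G: nom +13.600 → Σnom=-145.490; wc +0.260/-0.260 → slack +2.175/-2.580; half-tol=0.260, Σhalf²=0.868931
  -H: nom -17.540 → Σnom=-163.030; wc +0.190/-0.490 → slack +2.365/-3.070; half-tol=0.340, Σhalf²=0.984531
Nominal = -163.030. Worst-case = [-163.030 - 3.070, -163.030 + 2.365] = [-166.100, -160.665]. RSS = √0.984531 = 0.992.

nominal=-163.030 wc=[-166.100,-160.665] rss=0.992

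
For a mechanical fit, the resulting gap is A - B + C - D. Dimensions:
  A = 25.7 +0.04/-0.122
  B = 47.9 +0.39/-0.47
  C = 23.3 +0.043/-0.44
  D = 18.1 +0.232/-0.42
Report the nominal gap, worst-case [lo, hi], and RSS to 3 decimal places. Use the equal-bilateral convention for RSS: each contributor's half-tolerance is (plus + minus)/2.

Stack each dimension's contribution:
  +A: nom +25.700 → Σnom=25.700; wc +0.040/-0.122 → slack +0.040/-0.122; half-tol=0.081, Σhalf²=0.006561
  -B: nom -47.900 → Σnom=-22.200; wc +0.470/-0.390 → slack +0.510/-0.512; half-tol=0.430, Σhalf²=0.191461
  +C: nom +23.300 → Σnom=1.100; wc +0.043/-0.440 → slack +0.553/-0.952; half-tol=0.241, Σhalf²=0.249783
  -D: nom -18.100 → Σnom=-17.000; wc +0.420/-0.232 → slack +0.973/-1.184; half-tol=0.326, Σhalf²=0.356059
Nominal = -17.000. Worst-case = [-17.000 - 1.184, -17.000 + 0.973] = [-18.184, -16.027]. RSS = √0.356059 = 0.597.

nominal=-17.000 wc=[-18.184,-16.027] rss=0.597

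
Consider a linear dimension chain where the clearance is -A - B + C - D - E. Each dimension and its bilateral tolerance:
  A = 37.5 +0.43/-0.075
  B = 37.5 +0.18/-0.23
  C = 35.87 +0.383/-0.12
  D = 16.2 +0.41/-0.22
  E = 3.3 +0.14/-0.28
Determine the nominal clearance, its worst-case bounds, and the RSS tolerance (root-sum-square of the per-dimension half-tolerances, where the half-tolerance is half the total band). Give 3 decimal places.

Stack each dimension's contribution:
  -A: nom -37.500 → Σnom=-37.500; wc +0.075/-0.430 → slack +0.075/-0.430; half-tol=0.253, Σhalf²=0.063756
  -B: nom -37.500 → Σnom=-75.000; wc +0.230/-0.180 → slack +0.305/-0.610; half-tol=0.205, Σhalf²=0.105781
  +C: nom +35.870 → Σnom=-39.130; wc +0.383/-0.120 → slack +0.688/-0.730; half-tol=0.252, Σhalf²=0.169034
  -D: nom -16.200 → Σnom=-55.330; wc +0.220/-0.410 → slack +0.908/-1.140; half-tol=0.315, Σhalf²=0.268259
  -E: nom -3.300 → Σnom=-58.630; wc +0.280/-0.140 → slack +1.188/-1.280; half-tol=0.210, Σhalf²=0.312359
Nominal = -58.630. Worst-case = [-58.630 - 1.280, -58.630 + 1.188] = [-59.910, -57.442]. RSS = √0.312359 = 0.559.

nominal=-58.630 wc=[-59.910,-57.442] rss=0.559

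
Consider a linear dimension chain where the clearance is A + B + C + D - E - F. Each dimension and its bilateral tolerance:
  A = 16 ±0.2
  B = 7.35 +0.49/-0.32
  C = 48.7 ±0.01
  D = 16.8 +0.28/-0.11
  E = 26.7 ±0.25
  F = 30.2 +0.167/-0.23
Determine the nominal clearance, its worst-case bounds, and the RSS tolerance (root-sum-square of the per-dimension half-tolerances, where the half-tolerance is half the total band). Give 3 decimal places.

nominal=31.950 wc=[30.893,33.410] rss=0.587

Stack each dimension's contribution:
  +A: nom +16.000 → Σnom=16.000; wc +0.200/-0.200 → slack +0.200/-0.200; half-tol=0.200, Σhalf²=0.040000
  +B: nom +7.350 → Σnom=23.350; wc +0.490/-0.320 → slack +0.690/-0.520; half-tol=0.405, Σhalf²=0.204025
  +C: nom +48.700 → Σnom=72.050; wc +0.010/-0.010 → slack +0.700/-0.530; half-tol=0.010, Σhalf²=0.204125
  +D: nom +16.800 → Σnom=88.850; wc +0.280/-0.110 → slack +0.980/-0.640; half-tol=0.195, Σhalf²=0.242150
  -E: nom -26.700 → Σnom=62.150; wc +0.250/-0.250 → slack +1.230/-0.890; half-tol=0.250, Σhalf²=0.304650
  -F: nom -30.200 → Σnom=31.950; wc +0.230/-0.167 → slack +1.460/-1.057; half-tol=0.199, Σhalf²=0.344052
Nominal = 31.950. Worst-case = [31.950 - 1.057, 31.950 + 1.460] = [30.893, 33.410]. RSS = √0.344052 = 0.587.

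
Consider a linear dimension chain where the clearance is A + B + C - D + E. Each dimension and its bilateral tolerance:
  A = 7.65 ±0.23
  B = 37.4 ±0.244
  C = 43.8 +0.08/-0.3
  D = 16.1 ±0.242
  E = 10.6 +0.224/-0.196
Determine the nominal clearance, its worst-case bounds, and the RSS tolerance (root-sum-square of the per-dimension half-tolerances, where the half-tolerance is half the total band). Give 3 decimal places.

nominal=83.350 wc=[82.138,84.370] rss=0.501

Stack each dimension's contribution:
  +A: nom +7.650 → Σnom=7.650; wc +0.230/-0.230 → slack +0.230/-0.230; half-tol=0.230, Σhalf²=0.052900
  +B: nom +37.400 → Σnom=45.050; wc +0.244/-0.244 → slack +0.474/-0.474; half-tol=0.244, Σhalf²=0.112436
  +C: nom +43.800 → Σnom=88.850; wc +0.080/-0.300 → slack +0.554/-0.774; half-tol=0.190, Σhalf²=0.148536
  -D: nom -16.100 → Σnom=72.750; wc +0.242/-0.242 → slack +0.796/-1.016; half-tol=0.242, Σhalf²=0.207100
  +E: nom +10.600 → Σnom=83.350; wc +0.224/-0.196 → slack +1.020/-1.212; half-tol=0.210, Σhalf²=0.251200
Nominal = 83.350. Worst-case = [83.350 - 1.212, 83.350 + 1.020] = [82.138, 84.370]. RSS = √0.251200 = 0.501.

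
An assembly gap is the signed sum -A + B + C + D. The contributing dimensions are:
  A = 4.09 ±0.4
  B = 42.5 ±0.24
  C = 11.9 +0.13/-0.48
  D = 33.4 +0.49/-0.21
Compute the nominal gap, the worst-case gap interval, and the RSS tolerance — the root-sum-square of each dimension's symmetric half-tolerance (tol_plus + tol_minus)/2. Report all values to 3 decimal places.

nominal=83.710 wc=[82.380,84.970] rss=0.658

Stack each dimension's contribution:
  -A: nom -4.090 → Σnom=-4.090; wc +0.400/-0.400 → slack +0.400/-0.400; half-tol=0.400, Σhalf²=0.160000
  +B: nom +42.500 → Σnom=38.410; wc +0.240/-0.240 → slack +0.640/-0.640; half-tol=0.240, Σhalf²=0.217600
  +C: nom +11.900 → Σnom=50.310; wc +0.130/-0.480 → slack +0.770/-1.120; half-tol=0.305, Σhalf²=0.310625
  +D: nom +33.400 → Σnom=83.710; wc +0.490/-0.210 → slack +1.260/-1.330; half-tol=0.350, Σhalf²=0.433125
Nominal = 83.710. Worst-case = [83.710 - 1.330, 83.710 + 1.260] = [82.380, 84.970]. RSS = √0.433125 = 0.658.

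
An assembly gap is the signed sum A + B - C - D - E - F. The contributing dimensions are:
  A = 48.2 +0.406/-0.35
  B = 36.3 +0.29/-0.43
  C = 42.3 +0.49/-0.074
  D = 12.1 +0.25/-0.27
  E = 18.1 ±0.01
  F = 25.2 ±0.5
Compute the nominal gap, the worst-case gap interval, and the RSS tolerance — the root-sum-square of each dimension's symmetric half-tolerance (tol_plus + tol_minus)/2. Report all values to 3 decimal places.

Stack each dimension's contribution:
  +A: nom +48.200 → Σnom=48.200; wc +0.406/-0.350 → slack +0.406/-0.350; half-tol=0.378, Σhalf²=0.142884
  +B: nom +36.300 → Σnom=84.500; wc +0.290/-0.430 → slack +0.696/-0.780; half-tol=0.360, Σhalf²=0.272484
  -C: nom -42.300 → Σnom=42.200; wc +0.074/-0.490 → slack +0.770/-1.270; half-tol=0.282, Σhalf²=0.352008
  -D: nom -12.100 → Σnom=30.100; wc +0.270/-0.250 → slack +1.040/-1.520; half-tol=0.260, Σhalf²=0.419608
  -E: nom -18.100 → Σnom=12.000; wc +0.010/-0.010 → slack +1.050/-1.530; half-tol=0.010, Σhalf²=0.419708
  -F: nom -25.200 → Σnom=-13.200; wc +0.500/-0.500 → slack +1.550/-2.030; half-tol=0.500, Σhalf²=0.669708
Nominal = -13.200. Worst-case = [-13.200 - 2.030, -13.200 + 1.550] = [-15.230, -11.650]. RSS = √0.669708 = 0.818.

nominal=-13.200 wc=[-15.230,-11.650] rss=0.818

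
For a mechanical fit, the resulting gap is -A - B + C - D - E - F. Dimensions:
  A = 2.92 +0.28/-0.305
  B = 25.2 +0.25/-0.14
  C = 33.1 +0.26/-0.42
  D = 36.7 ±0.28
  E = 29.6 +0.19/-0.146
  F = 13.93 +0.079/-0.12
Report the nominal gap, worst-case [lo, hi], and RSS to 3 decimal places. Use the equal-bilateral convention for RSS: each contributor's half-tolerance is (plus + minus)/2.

nominal=-75.250 wc=[-76.749,-73.999] rss=0.596

Stack each dimension's contribution:
  -A: nom -2.920 → Σnom=-2.920; wc +0.305/-0.280 → slack +0.305/-0.280; half-tol=0.292, Σhalf²=0.085556
  -B: nom -25.200 → Σnom=-28.120; wc +0.140/-0.250 → slack +0.445/-0.530; half-tol=0.195, Σhalf²=0.123581
  +C: nom +33.100 → Σnom=4.980; wc +0.260/-0.420 → slack +0.705/-0.950; half-tol=0.340, Σhalf²=0.239181
  -D: nom -36.700 → Σnom=-31.720; wc +0.280/-0.280 → slack +0.985/-1.230; half-tol=0.280, Σhalf²=0.317581
  -E: nom -29.600 → Σnom=-61.320; wc +0.146/-0.190 → slack +1.131/-1.420; half-tol=0.168, Σhalf²=0.345805
  -F: nom -13.930 → Σnom=-75.250; wc +0.120/-0.079 → slack +1.251/-1.499; half-tol=0.100, Σhalf²=0.355705
Nominal = -75.250. Worst-case = [-75.250 - 1.499, -75.250 + 1.251] = [-76.749, -73.999]. RSS = √0.355705 = 0.596.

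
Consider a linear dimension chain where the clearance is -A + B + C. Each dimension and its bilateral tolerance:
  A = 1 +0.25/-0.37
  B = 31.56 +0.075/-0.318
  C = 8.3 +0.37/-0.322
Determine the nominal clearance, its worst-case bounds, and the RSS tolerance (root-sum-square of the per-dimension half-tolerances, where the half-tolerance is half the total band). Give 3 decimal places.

Stack each dimension's contribution:
  -A: nom -1.000 → Σnom=-1.000; wc +0.370/-0.250 → slack +0.370/-0.250; half-tol=0.310, Σhalf²=0.096100
  +B: nom +31.560 → Σnom=30.560; wc +0.075/-0.318 → slack +0.445/-0.568; half-tol=0.197, Σhalf²=0.134712
  +C: nom +8.300 → Σnom=38.860; wc +0.370/-0.322 → slack +0.815/-0.890; half-tol=0.346, Σhalf²=0.254428
Nominal = 38.860. Worst-case = [38.860 - 0.890, 38.860 + 0.815] = [37.970, 39.675]. RSS = √0.254428 = 0.504.

nominal=38.860 wc=[37.970,39.675] rss=0.504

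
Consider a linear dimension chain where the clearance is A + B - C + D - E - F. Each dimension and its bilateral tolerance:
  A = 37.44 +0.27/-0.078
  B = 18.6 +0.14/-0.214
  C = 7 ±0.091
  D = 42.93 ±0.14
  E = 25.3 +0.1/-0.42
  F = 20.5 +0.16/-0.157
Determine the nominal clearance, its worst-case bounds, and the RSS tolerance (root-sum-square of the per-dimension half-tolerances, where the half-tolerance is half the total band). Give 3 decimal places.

nominal=46.170 wc=[45.387,47.388] rss=0.427

Stack each dimension's contribution:
  +A: nom +37.440 → Σnom=37.440; wc +0.270/-0.078 → slack +0.270/-0.078; half-tol=0.174, Σhalf²=0.030276
  +B: nom +18.600 → Σnom=56.040; wc +0.140/-0.214 → slack +0.410/-0.292; half-tol=0.177, Σhalf²=0.061605
  -C: nom -7.000 → Σnom=49.040; wc +0.091/-0.091 → slack +0.501/-0.383; half-tol=0.091, Σhalf²=0.069886
  +D: nom +42.930 → Σnom=91.970; wc +0.140/-0.140 → slack +0.641/-0.523; half-tol=0.140, Σhalf²=0.089486
  -E: nom -25.300 → Σnom=66.670; wc +0.420/-0.100 → slack +1.061/-0.623; half-tol=0.260, Σhalf²=0.157086
  -F: nom -20.500 → Σnom=46.170; wc +0.157/-0.160 → slack +1.218/-0.783; half-tol=0.159, Σhalf²=0.182208
Nominal = 46.170. Worst-case = [46.170 - 0.783, 46.170 + 1.218] = [45.387, 47.388]. RSS = √0.182208 = 0.427.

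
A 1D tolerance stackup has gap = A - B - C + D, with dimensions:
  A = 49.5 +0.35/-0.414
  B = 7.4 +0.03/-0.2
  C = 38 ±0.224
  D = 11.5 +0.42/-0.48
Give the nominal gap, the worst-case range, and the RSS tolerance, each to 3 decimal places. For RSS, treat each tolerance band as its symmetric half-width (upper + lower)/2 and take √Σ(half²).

nominal=15.600 wc=[14.452,16.794] rss=0.642

Stack each dimension's contribution:
  +A: nom +49.500 → Σnom=49.500; wc +0.350/-0.414 → slack +0.350/-0.414; half-tol=0.382, Σhalf²=0.145924
  -B: nom -7.400 → Σnom=42.100; wc +0.200/-0.030 → slack +0.550/-0.444; half-tol=0.115, Σhalf²=0.159149
  -C: nom -38.000 → Σnom=4.100; wc +0.224/-0.224 → slack +0.774/-0.668; half-tol=0.224, Σhalf²=0.209325
  +D: nom +11.500 → Σnom=15.600; wc +0.420/-0.480 → slack +1.194/-1.148; half-tol=0.450, Σhalf²=0.411825
Nominal = 15.600. Worst-case = [15.600 - 1.148, 15.600 + 1.194] = [14.452, 16.794]. RSS = √0.411825 = 0.642.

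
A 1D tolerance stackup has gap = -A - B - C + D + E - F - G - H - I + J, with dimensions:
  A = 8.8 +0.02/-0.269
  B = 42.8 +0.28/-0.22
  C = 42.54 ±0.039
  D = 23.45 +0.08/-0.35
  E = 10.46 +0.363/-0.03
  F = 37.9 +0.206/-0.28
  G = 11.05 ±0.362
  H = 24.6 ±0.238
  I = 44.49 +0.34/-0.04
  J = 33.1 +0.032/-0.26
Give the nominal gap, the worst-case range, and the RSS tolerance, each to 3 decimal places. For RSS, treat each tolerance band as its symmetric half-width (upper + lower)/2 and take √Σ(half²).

nominal=-145.170 wc=[-147.295,-143.247] rss=0.688

Stack each dimension's contribution:
  -A: nom -8.800 → Σnom=-8.800; wc +0.269/-0.020 → slack +0.269/-0.020; half-tol=0.145, Σhalf²=0.020880
  -B: nom -42.800 → Σnom=-51.600; wc +0.220/-0.280 → slack +0.489/-0.300; half-tol=0.250, Σhalf²=0.083380
  -C: nom -42.540 → Σnom=-94.140; wc +0.039/-0.039 → slack +0.528/-0.339; half-tol=0.039, Σhalf²=0.084901
  +D: nom +23.450 → Σnom=-70.690; wc +0.080/-0.350 → slack +0.608/-0.689; half-tol=0.215, Σhalf²=0.131126
  +E: nom +10.460 → Σnom=-60.230; wc +0.363/-0.030 → slack +0.971/-0.719; half-tol=0.197, Σhalf²=0.169739
  -F: nom -37.900 → Σnom=-98.130; wc +0.280/-0.206 → slack +1.251/-0.925; half-tol=0.243, Σhalf²=0.228788
  -G: nom -11.050 → Σnom=-109.180; wc +0.362/-0.362 → slack +1.613/-1.287; half-tol=0.362, Σhalf²=0.359831
  -H: nom -24.600 → Σnom=-133.780; wc +0.238/-0.238 → slack +1.851/-1.525; half-tol=0.238, Σhalf²=0.416475
  -I: nom -44.490 → Σnom=-178.270; wc +0.040/-0.340 → slack +1.891/-1.865; half-tol=0.190, Σhalf²=0.452575
  +J: nom +33.100 → Σnom=-145.170; wc +0.032/-0.260 → slack +1.923/-2.125; half-tol=0.146, Σhalf²=0.473891
Nominal = -145.170. Worst-case = [-145.170 - 2.125, -145.170 + 1.923] = [-147.295, -143.247]. RSS = √0.473891 = 0.688.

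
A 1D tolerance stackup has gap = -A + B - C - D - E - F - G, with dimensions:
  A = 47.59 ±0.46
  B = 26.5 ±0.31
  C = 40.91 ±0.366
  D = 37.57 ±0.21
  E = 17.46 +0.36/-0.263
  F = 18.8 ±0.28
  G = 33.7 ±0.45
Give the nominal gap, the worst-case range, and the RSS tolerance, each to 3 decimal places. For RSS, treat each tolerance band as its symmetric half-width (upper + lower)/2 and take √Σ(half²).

Stack each dimension's contribution:
  -A: nom -47.590 → Σnom=-47.590; wc +0.460/-0.460 → slack +0.460/-0.460; half-tol=0.460, Σhalf²=0.211600
  +B: nom +26.500 → Σnom=-21.090; wc +0.310/-0.310 → slack +0.770/-0.770; half-tol=0.310, Σhalf²=0.307700
  -C: nom -40.910 → Σnom=-62.000; wc +0.366/-0.366 → slack +1.136/-1.136; half-tol=0.366, Σhalf²=0.441656
  -D: nom -37.570 → Σnom=-99.570; wc +0.210/-0.210 → slack +1.346/-1.346; half-tol=0.210, Σhalf²=0.485756
  -E: nom -17.460 → Σnom=-117.030; wc +0.263/-0.360 → slack +1.609/-1.706; half-tol=0.311, Σhalf²=0.582788
  -F: nom -18.800 → Σnom=-135.830; wc +0.280/-0.280 → slack +1.889/-1.986; half-tol=0.280, Σhalf²=0.661188
  -G: nom -33.700 → Σnom=-169.530; wc +0.450/-0.450 → slack +2.339/-2.436; half-tol=0.450, Σhalf²=0.863688
Nominal = -169.530. Worst-case = [-169.530 - 2.436, -169.530 + 2.339] = [-171.966, -167.191]. RSS = √0.863688 = 0.929.

nominal=-169.530 wc=[-171.966,-167.191] rss=0.929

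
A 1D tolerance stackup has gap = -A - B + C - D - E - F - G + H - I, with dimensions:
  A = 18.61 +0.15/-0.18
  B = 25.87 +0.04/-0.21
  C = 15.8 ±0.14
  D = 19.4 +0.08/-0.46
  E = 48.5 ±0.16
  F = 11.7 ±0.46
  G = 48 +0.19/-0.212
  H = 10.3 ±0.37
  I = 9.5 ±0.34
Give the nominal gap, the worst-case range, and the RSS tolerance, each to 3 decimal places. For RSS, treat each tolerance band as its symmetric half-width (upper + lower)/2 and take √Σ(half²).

Stack each dimension's contribution:
  -A: nom -18.610 → Σnom=-18.610; wc +0.180/-0.150 → slack +0.180/-0.150; half-tol=0.165, Σhalf²=0.027225
  -B: nom -25.870 → Σnom=-44.480; wc +0.210/-0.040 → slack +0.390/-0.190; half-tol=0.125, Σhalf²=0.042850
  +C: nom +15.800 → Σnom=-28.680; wc +0.140/-0.140 → slack +0.530/-0.330; half-tol=0.140, Σhalf²=0.062450
  -D: nom -19.400 → Σnom=-48.080; wc +0.460/-0.080 → slack +0.990/-0.410; half-tol=0.270, Σhalf²=0.135350
  -E: nom -48.500 → Σnom=-96.580; wc +0.160/-0.160 → slack +1.150/-0.570; half-tol=0.160, Σhalf²=0.160950
  -F: nom -11.700 → Σnom=-108.280; wc +0.460/-0.460 → slack +1.610/-1.030; half-tol=0.460, Σhalf²=0.372550
  -G: nom -48.000 → Σnom=-156.280; wc +0.212/-0.190 → slack +1.822/-1.220; half-tol=0.201, Σhalf²=0.412951
  +H: nom +10.300 → Σnom=-145.980; wc +0.370/-0.370 → slack +2.192/-1.590; half-tol=0.370, Σhalf²=0.549851
  -I: nom -9.500 → Σnom=-155.480; wc +0.340/-0.340 → slack +2.532/-1.930; half-tol=0.340, Σhalf²=0.665451
Nominal = -155.480. Worst-case = [-155.480 - 1.930, -155.480 + 2.532] = [-157.410, -152.948]. RSS = √0.665451 = 0.816.

nominal=-155.480 wc=[-157.410,-152.948] rss=0.816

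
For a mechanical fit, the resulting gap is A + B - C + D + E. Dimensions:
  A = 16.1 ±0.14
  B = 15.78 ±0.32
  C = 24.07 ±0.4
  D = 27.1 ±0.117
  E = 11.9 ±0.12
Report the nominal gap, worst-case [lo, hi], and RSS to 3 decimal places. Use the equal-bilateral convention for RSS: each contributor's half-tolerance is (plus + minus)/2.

Stack each dimension's contribution:
  +A: nom +16.100 → Σnom=16.100; wc +0.140/-0.140 → slack +0.140/-0.140; half-tol=0.140, Σhalf²=0.019600
  +B: nom +15.780 → Σnom=31.880; wc +0.320/-0.320 → slack +0.460/-0.460; half-tol=0.320, Σhalf²=0.122000
  -C: nom -24.070 → Σnom=7.810; wc +0.400/-0.400 → slack +0.860/-0.860; half-tol=0.400, Σhalf²=0.282000
  +D: nom +27.100 → Σnom=34.910; wc +0.117/-0.117 → slack +0.977/-0.977; half-tol=0.117, Σhalf²=0.295689
  +E: nom +11.900 → Σnom=46.810; wc +0.120/-0.120 → slack +1.097/-1.097; half-tol=0.120, Σhalf²=0.310089
Nominal = 46.810. Worst-case = [46.810 - 1.097, 46.810 + 1.097] = [45.713, 47.907]. RSS = √0.310089 = 0.557.

nominal=46.810 wc=[45.713,47.907] rss=0.557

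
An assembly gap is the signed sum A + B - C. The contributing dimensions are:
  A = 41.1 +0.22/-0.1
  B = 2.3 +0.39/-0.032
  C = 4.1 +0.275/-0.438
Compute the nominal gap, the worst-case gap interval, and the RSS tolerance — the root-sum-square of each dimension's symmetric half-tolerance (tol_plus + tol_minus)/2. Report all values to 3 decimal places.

nominal=39.300 wc=[38.893,40.348] rss=0.444

Stack each dimension's contribution:
  +A: nom +41.100 → Σnom=41.100; wc +0.220/-0.100 → slack +0.220/-0.100; half-tol=0.160, Σhalf²=0.025600
  +B: nom +2.300 → Σnom=43.400; wc +0.390/-0.032 → slack +0.610/-0.132; half-tol=0.211, Σhalf²=0.070121
  -C: nom -4.100 → Σnom=39.300; wc +0.438/-0.275 → slack +1.048/-0.407; half-tol=0.357, Σhalf²=0.197213
Nominal = 39.300. Worst-case = [39.300 - 0.407, 39.300 + 1.048] = [38.893, 40.348]. RSS = √0.197213 = 0.444.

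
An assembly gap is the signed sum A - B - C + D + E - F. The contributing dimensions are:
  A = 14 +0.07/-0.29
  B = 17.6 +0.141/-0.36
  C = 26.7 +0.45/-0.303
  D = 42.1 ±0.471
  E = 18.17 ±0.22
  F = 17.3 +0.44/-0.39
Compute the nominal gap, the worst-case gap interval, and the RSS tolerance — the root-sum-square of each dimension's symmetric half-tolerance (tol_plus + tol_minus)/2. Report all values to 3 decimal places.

Stack each dimension's contribution:
  +A: nom +14.000 → Σnom=14.000; wc +0.070/-0.290 → slack +0.070/-0.290; half-tol=0.180, Σhalf²=0.032400
  -B: nom -17.600 → Σnom=-3.600; wc +0.360/-0.141 → slack +0.430/-0.431; half-tol=0.251, Σhalf²=0.095150
  -C: nom -26.700 → Σnom=-30.300; wc +0.303/-0.450 → slack +0.733/-0.881; half-tol=0.377, Σhalf²=0.236902
  +D: nom +42.100 → Σnom=11.800; wc +0.471/-0.471 → slack +1.204/-1.352; half-tol=0.471, Σhalf²=0.458743
  +E: nom +18.170 → Σnom=29.970; wc +0.220/-0.220 → slack +1.424/-1.572; half-tol=0.220, Σhalf²=0.507143
  -F: nom -17.300 → Σnom=12.670; wc +0.390/-0.440 → slack +1.814/-2.012; half-tol=0.415, Σhalf²=0.679369
Nominal = 12.670. Worst-case = [12.670 - 2.012, 12.670 + 1.814] = [10.658, 14.484]. RSS = √0.679369 = 0.824.

nominal=12.670 wc=[10.658,14.484] rss=0.824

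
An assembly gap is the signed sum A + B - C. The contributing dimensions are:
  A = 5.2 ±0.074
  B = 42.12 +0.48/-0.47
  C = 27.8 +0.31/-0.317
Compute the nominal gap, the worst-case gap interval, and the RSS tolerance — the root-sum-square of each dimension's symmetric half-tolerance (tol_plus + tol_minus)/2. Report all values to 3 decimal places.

nominal=19.520 wc=[18.666,20.391] rss=0.574

Stack each dimension's contribution:
  +A: nom +5.200 → Σnom=5.200; wc +0.074/-0.074 → slack +0.074/-0.074; half-tol=0.074, Σhalf²=0.005476
  +B: nom +42.120 → Σnom=47.320; wc +0.480/-0.470 → slack +0.554/-0.544; half-tol=0.475, Σhalf²=0.231101
  -C: nom -27.800 → Σnom=19.520; wc +0.317/-0.310 → slack +0.871/-0.854; half-tol=0.314, Σhalf²=0.329383
Nominal = 19.520. Worst-case = [19.520 - 0.854, 19.520 + 0.871] = [18.666, 20.391]. RSS = √0.329383 = 0.574.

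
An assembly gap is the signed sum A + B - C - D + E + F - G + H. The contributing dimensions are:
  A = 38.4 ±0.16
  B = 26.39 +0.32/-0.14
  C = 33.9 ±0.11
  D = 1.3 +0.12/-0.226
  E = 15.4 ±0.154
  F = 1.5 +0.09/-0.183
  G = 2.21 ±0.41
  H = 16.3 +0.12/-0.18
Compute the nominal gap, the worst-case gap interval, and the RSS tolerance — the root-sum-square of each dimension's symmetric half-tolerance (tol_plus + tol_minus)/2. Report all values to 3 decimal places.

Stack each dimension's contribution:
  +A: nom +38.400 → Σnom=38.400; wc +0.160/-0.160 → slack +0.160/-0.160; half-tol=0.160, Σhalf²=0.025600
  +B: nom +26.390 → Σnom=64.790; wc +0.320/-0.140 → slack +0.480/-0.300; half-tol=0.230, Σhalf²=0.078500
  -C: nom -33.900 → Σnom=30.890; wc +0.110/-0.110 → slack +0.590/-0.410; half-tol=0.110, Σhalf²=0.090600
  -D: nom -1.300 → Σnom=29.590; wc +0.226/-0.120 → slack +0.816/-0.530; half-tol=0.173, Σhalf²=0.120529
  +E: nom +15.400 → Σnom=44.990; wc +0.154/-0.154 → slack +0.970/-0.684; half-tol=0.154, Σhalf²=0.144245
  +F: nom +1.500 → Σnom=46.490; wc +0.090/-0.183 → slack +1.060/-0.867; half-tol=0.137, Σhalf²=0.162877
  -G: nom -2.210 → Σnom=44.280; wc +0.410/-0.410 → slack +1.470/-1.277; half-tol=0.410, Σhalf²=0.330977
  +H: nom +16.300 → Σnom=60.580; wc +0.120/-0.180 → slack +1.590/-1.457; half-tol=0.150, Σhalf²=0.353477
Nominal = 60.580. Worst-case = [60.580 - 1.457, 60.580 + 1.590] = [59.123, 62.170]. RSS = √0.353477 = 0.595.

nominal=60.580 wc=[59.123,62.170] rss=0.595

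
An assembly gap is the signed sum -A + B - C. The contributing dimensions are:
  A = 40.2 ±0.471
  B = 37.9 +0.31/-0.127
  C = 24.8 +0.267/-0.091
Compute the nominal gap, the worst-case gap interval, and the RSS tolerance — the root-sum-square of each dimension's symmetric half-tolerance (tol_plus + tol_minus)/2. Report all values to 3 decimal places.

Stack each dimension's contribution:
  -A: nom -40.200 → Σnom=-40.200; wc +0.471/-0.471 → slack +0.471/-0.471; half-tol=0.471, Σhalf²=0.221841
  +B: nom +37.900 → Σnom=-2.300; wc +0.310/-0.127 → slack +0.781/-0.598; half-tol=0.218, Σhalf²=0.269583
  -C: nom -24.800 → Σnom=-27.100; wc +0.091/-0.267 → slack +0.872/-0.865; half-tol=0.179, Σhalf²=0.301624
Nominal = -27.100. Worst-case = [-27.100 - 0.865, -27.100 + 0.872] = [-27.965, -26.228]. RSS = √0.301624 = 0.549.

nominal=-27.100 wc=[-27.965,-26.228] rss=0.549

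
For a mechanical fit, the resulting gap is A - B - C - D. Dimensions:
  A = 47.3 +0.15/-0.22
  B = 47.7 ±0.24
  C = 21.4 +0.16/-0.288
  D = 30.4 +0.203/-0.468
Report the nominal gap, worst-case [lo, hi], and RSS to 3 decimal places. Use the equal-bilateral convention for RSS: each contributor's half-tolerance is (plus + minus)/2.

nominal=-52.200 wc=[-53.023,-51.054] rss=0.505

Stack each dimension's contribution:
  +A: nom +47.300 → Σnom=47.300; wc +0.150/-0.220 → slack +0.150/-0.220; half-tol=0.185, Σhalf²=0.034225
  -B: nom -47.700 → Σnom=-0.400; wc +0.240/-0.240 → slack +0.390/-0.460; half-tol=0.240, Σhalf²=0.091825
  -C: nom -21.400 → Σnom=-21.800; wc +0.288/-0.160 → slack +0.678/-0.620; half-tol=0.224, Σhalf²=0.142001
  -D: nom -30.400 → Σnom=-52.200; wc +0.468/-0.203 → slack +1.146/-0.823; half-tol=0.336, Σhalf²=0.254561
Nominal = -52.200. Worst-case = [-52.200 - 0.823, -52.200 + 1.146] = [-53.023, -51.054]. RSS = √0.254561 = 0.505.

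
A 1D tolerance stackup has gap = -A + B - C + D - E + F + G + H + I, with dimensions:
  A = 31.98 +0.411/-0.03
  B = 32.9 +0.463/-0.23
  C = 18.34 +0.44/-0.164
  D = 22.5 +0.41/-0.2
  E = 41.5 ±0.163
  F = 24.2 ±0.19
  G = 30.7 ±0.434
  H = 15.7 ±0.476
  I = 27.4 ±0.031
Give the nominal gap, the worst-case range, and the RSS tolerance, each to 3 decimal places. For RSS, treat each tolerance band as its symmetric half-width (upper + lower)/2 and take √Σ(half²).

Stack each dimension's contribution:
  -A: nom -31.980 → Σnom=-31.980; wc +0.030/-0.411 → slack +0.030/-0.411; half-tol=0.220, Σhalf²=0.048620
  +B: nom +32.900 → Σnom=0.920; wc +0.463/-0.230 → slack +0.493/-0.641; half-tol=0.347, Σhalf²=0.168683
  -C: nom -18.340 → Σnom=-17.420; wc +0.164/-0.440 → slack +0.657/-1.081; half-tol=0.302, Σhalf²=0.259887
  +D: nom +22.500 → Σnom=5.080; wc +0.410/-0.200 → slack +1.067/-1.281; half-tol=0.305, Σhalf²=0.352912
  -E: nom -41.500 → Σnom=-36.420; wc +0.163/-0.163 → slack +1.230/-1.444; half-tol=0.163, Σhalf²=0.379481
  +F: nom +24.200 → Σnom=-12.220; wc +0.190/-0.190 → slack +1.420/-1.634; half-tol=0.190, Σhalf²=0.415581
  +G: nom +30.700 → Σnom=18.480; wc +0.434/-0.434 → slack +1.854/-2.068; half-tol=0.434, Σhalf²=0.603937
  +H: nom +15.700 → Σnom=34.180; wc +0.476/-0.476 → slack +2.330/-2.544; half-tol=0.476, Σhalf²=0.830513
  +I: nom +27.400 → Σnom=61.580; wc +0.031/-0.031 → slack +2.361/-2.575; half-tol=0.031, Σhalf²=0.831474
Nominal = 61.580. Worst-case = [61.580 - 2.575, 61.580 + 2.361] = [59.005, 63.941]. RSS = √0.831474 = 0.912.

nominal=61.580 wc=[59.005,63.941] rss=0.912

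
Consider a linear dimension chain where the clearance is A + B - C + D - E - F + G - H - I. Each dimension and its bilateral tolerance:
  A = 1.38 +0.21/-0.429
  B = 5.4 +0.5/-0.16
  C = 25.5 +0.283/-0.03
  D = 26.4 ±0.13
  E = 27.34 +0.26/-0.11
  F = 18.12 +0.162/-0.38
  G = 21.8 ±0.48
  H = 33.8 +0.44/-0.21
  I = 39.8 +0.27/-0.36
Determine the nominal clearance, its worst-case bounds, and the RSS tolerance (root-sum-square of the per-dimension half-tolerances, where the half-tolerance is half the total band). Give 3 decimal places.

Stack each dimension's contribution:
  +A: nom +1.380 → Σnom=1.380; wc +0.210/-0.429 → slack +0.210/-0.429; half-tol=0.320, Σhalf²=0.102080
  +B: nom +5.400 → Σnom=6.780; wc +0.500/-0.160 → slack +0.710/-0.589; half-tol=0.330, Σhalf²=0.210980
  -C: nom -25.500 → Σnom=-18.720; wc +0.030/-0.283 → slack +0.740/-0.872; half-tol=0.156, Σhalf²=0.235473
  +D: nom +26.400 → Σnom=7.680; wc +0.130/-0.130 → slack +0.870/-1.002; half-tol=0.130, Σhalf²=0.252372
  -E: nom -27.340 → Σnom=-19.660; wc +0.110/-0.260 → slack +0.980/-1.262; half-tol=0.185, Σhalf²=0.286598
  -F: nom -18.120 → Σnom=-37.780; wc +0.380/-0.162 → slack +1.360/-1.424; half-tol=0.271, Σhalf²=0.360039
  +G: nom +21.800 → Σnom=-15.980; wc +0.480/-0.480 → slack +1.840/-1.904; half-tol=0.480, Σhalf²=0.590439
  -H: nom -33.800 → Σnom=-49.780; wc +0.210/-0.440 → slack +2.050/-2.344; half-tol=0.325, Σhalf²=0.696064
  -I: nom -39.800 → Σnom=-89.580; wc +0.360/-0.270 → slack +2.410/-2.614; half-tol=0.315, Σhalf²=0.795289
Nominal = -89.580. Worst-case = [-89.580 - 2.614, -89.580 + 2.410] = [-92.194, -87.170]. RSS = √0.795289 = 0.892.

nominal=-89.580 wc=[-92.194,-87.170] rss=0.892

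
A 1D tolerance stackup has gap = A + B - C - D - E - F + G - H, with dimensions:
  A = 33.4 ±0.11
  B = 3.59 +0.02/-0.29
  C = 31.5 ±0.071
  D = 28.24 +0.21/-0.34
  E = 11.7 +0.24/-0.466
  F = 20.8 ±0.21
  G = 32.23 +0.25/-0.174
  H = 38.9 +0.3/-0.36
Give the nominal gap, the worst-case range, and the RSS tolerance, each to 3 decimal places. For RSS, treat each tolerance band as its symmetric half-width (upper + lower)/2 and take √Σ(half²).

nominal=-61.920 wc=[-63.525,-60.093] rss=0.663

Stack each dimension's contribution:
  +A: nom +33.400 → Σnom=33.400; wc +0.110/-0.110 → slack +0.110/-0.110; half-tol=0.110, Σhalf²=0.012100
  +B: nom +3.590 → Σnom=36.990; wc +0.020/-0.290 → slack +0.130/-0.400; half-tol=0.155, Σhalf²=0.036125
  -C: nom -31.500 → Σnom=5.490; wc +0.071/-0.071 → slack +0.201/-0.471; half-tol=0.071, Σhalf²=0.041166
  -D: nom -28.240 → Σnom=-22.750; wc +0.340/-0.210 → slack +0.541/-0.681; half-tol=0.275, Σhalf²=0.116791
  -E: nom -11.700 → Σnom=-34.450; wc +0.466/-0.240 → slack +1.007/-0.921; half-tol=0.353, Σhalf²=0.241400
  -F: nom -20.800 → Σnom=-55.250; wc +0.210/-0.210 → slack +1.217/-1.131; half-tol=0.210, Σhalf²=0.285500
  +G: nom +32.230 → Σnom=-23.020; wc +0.250/-0.174 → slack +1.467/-1.305; half-tol=0.212, Σhalf²=0.330444
  -H: nom -38.900 → Σnom=-61.920; wc +0.360/-0.300 → slack +1.827/-1.605; half-tol=0.330, Σhalf²=0.439344
Nominal = -61.920. Worst-case = [-61.920 - 1.605, -61.920 + 1.827] = [-63.525, -60.093]. RSS = √0.439344 = 0.663.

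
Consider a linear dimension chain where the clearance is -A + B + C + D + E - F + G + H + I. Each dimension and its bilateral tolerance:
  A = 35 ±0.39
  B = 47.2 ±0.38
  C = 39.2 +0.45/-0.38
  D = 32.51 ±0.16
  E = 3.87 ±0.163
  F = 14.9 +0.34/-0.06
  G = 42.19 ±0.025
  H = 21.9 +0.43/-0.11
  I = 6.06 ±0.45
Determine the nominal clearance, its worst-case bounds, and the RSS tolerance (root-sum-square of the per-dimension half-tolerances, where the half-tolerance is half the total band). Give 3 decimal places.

nominal=143.030 wc=[140.632,145.538] rss=0.915

Stack each dimension's contribution:
  -A: nom -35.000 → Σnom=-35.000; wc +0.390/-0.390 → slack +0.390/-0.390; half-tol=0.390, Σhalf²=0.152100
  +B: nom +47.200 → Σnom=12.200; wc +0.380/-0.380 → slack +0.770/-0.770; half-tol=0.380, Σhalf²=0.296500
  +C: nom +39.200 → Σnom=51.400; wc +0.450/-0.380 → slack +1.220/-1.150; half-tol=0.415, Σhalf²=0.468725
  +D: nom +32.510 → Σnom=83.910; wc +0.160/-0.160 → slack +1.380/-1.310; half-tol=0.160, Σhalf²=0.494325
  +E: nom +3.870 → Σnom=87.780; wc +0.163/-0.163 → slack +1.543/-1.473; half-tol=0.163, Σhalf²=0.520894
  -F: nom -14.900 → Σnom=72.880; wc +0.060/-0.340 → slack +1.603/-1.813; half-tol=0.200, Σhalf²=0.560894
  +G: nom +42.190 → Σnom=115.070; wc +0.025/-0.025 → slack +1.628/-1.838; half-tol=0.025, Σhalf²=0.561519
  +H: nom +21.900 → Σnom=136.970; wc +0.430/-0.110 → slack +2.058/-1.948; half-tol=0.270, Σhalf²=0.634419
  +I: nom +6.060 → Σnom=143.030; wc +0.450/-0.450 → slack +2.508/-2.398; half-tol=0.450, Σhalf²=0.836919
Nominal = 143.030. Worst-case = [143.030 - 2.398, 143.030 + 2.508] = [140.632, 145.538]. RSS = √0.836919 = 0.915.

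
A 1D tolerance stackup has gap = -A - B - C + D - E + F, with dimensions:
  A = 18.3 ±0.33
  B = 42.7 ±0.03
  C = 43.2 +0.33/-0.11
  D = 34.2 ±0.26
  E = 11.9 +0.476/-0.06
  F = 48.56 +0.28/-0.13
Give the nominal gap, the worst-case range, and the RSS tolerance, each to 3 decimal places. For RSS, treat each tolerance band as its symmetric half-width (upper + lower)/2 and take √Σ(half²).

nominal=-33.340 wc=[-34.896,-32.270] rss=0.583

Stack each dimension's contribution:
  -A: nom -18.300 → Σnom=-18.300; wc +0.330/-0.330 → slack +0.330/-0.330; half-tol=0.330, Σhalf²=0.108900
  -B: nom -42.700 → Σnom=-61.000; wc +0.030/-0.030 → slack +0.360/-0.360; half-tol=0.030, Σhalf²=0.109800
  -C: nom -43.200 → Σnom=-104.200; wc +0.110/-0.330 → slack +0.470/-0.690; half-tol=0.220, Σhalf²=0.158200
  +D: nom +34.200 → Σnom=-70.000; wc +0.260/-0.260 → slack +0.730/-0.950; half-tol=0.260, Σhalf²=0.225800
  -E: nom -11.900 → Σnom=-81.900; wc +0.060/-0.476 → slack +0.790/-1.426; half-tol=0.268, Σhalf²=0.297624
  +F: nom +48.560 → Σnom=-33.340; wc +0.280/-0.130 → slack +1.070/-1.556; half-tol=0.205, Σhalf²=0.339649
Nominal = -33.340. Worst-case = [-33.340 - 1.556, -33.340 + 1.070] = [-34.896, -32.270]. RSS = √0.339649 = 0.583.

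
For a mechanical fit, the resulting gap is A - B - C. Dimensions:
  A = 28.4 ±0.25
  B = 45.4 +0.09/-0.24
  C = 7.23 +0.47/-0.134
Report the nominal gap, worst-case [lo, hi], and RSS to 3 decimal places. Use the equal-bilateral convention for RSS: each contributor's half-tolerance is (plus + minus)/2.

nominal=-24.230 wc=[-25.040,-23.606] rss=0.425

Stack each dimension's contribution:
  +A: nom +28.400 → Σnom=28.400; wc +0.250/-0.250 → slack +0.250/-0.250; half-tol=0.250, Σhalf²=0.062500
  -B: nom -45.400 → Σnom=-17.000; wc +0.240/-0.090 → slack +0.490/-0.340; half-tol=0.165, Σhalf²=0.089725
  -C: nom -7.230 → Σnom=-24.230; wc +0.134/-0.470 → slack +0.624/-0.810; half-tol=0.302, Σhalf²=0.180929
Nominal = -24.230. Worst-case = [-24.230 - 0.810, -24.230 + 0.624] = [-25.040, -23.606]. RSS = √0.180929 = 0.425.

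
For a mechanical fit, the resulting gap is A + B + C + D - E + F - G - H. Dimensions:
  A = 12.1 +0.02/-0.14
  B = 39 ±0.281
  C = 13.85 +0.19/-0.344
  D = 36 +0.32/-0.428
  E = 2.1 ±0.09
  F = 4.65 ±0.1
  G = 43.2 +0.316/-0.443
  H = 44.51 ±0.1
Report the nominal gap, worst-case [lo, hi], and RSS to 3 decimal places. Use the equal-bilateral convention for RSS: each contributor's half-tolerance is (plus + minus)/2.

nominal=15.790 wc=[13.991,17.334] rss=0.685

Stack each dimension's contribution:
  +A: nom +12.100 → Σnom=12.100; wc +0.020/-0.140 → slack +0.020/-0.140; half-tol=0.080, Σhalf²=0.006400
  +B: nom +39.000 → Σnom=51.100; wc +0.281/-0.281 → slack +0.301/-0.421; half-tol=0.281, Σhalf²=0.085361
  +C: nom +13.850 → Σnom=64.950; wc +0.190/-0.344 → slack +0.491/-0.765; half-tol=0.267, Σhalf²=0.156650
  +D: nom +36.000 → Σnom=100.950; wc +0.320/-0.428 → slack +0.811/-1.193; half-tol=0.374, Σhalf²=0.296526
  -E: nom -2.100 → Σnom=98.850; wc +0.090/-0.090 → slack +0.901/-1.283; half-tol=0.090, Σhalf²=0.304626
  +F: nom +4.650 → Σnom=103.500; wc +0.100/-0.100 → slack +1.001/-1.383; half-tol=0.100, Σhalf²=0.314626
  -G: nom -43.200 → Σnom=60.300; wc +0.443/-0.316 → slack +1.444/-1.699; half-tol=0.380, Σhalf²=0.458646
  -H: nom -44.510 → Σnom=15.790; wc +0.100/-0.100 → slack +1.544/-1.799; half-tol=0.100, Σhalf²=0.468646
Nominal = 15.790. Worst-case = [15.790 - 1.799, 15.790 + 1.544] = [13.991, 17.334]. RSS = √0.468646 = 0.685.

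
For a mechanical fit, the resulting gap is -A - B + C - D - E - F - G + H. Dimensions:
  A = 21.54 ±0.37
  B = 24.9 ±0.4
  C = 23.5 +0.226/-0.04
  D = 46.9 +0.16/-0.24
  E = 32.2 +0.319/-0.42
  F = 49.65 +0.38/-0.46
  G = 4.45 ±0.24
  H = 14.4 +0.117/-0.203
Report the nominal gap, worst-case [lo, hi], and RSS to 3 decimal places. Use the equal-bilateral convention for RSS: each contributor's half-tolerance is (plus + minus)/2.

Stack each dimension's contribution:
  -A: nom -21.540 → Σnom=-21.540; wc +0.370/-0.370 → slack +0.370/-0.370; half-tol=0.370, Σhalf²=0.136900
  -B: nom -24.900 → Σnom=-46.440; wc +0.400/-0.400 → slack +0.770/-0.770; half-tol=0.400, Σhalf²=0.296900
  +C: nom +23.500 → Σnom=-22.940; wc +0.226/-0.040 → slack +0.996/-0.810; half-tol=0.133, Σhalf²=0.314589
  -D: nom -46.900 → Σnom=-69.840; wc +0.240/-0.160 → slack +1.236/-0.970; half-tol=0.200, Σhalf²=0.354589
  -E: nom -32.200 → Σnom=-102.040; wc +0.420/-0.319 → slack +1.656/-1.289; half-tol=0.369, Σhalf²=0.491119
  -F: nom -49.650 → Σnom=-151.690; wc +0.460/-0.380 → slack +2.116/-1.669; half-tol=0.420, Σhalf²=0.667519
  -G: nom -4.450 → Σnom=-156.140; wc +0.240/-0.240 → slack +2.356/-1.909; half-tol=0.240, Σhalf²=0.725119
  +H: nom +14.400 → Σnom=-141.740; wc +0.117/-0.203 → slack +2.473/-2.112; half-tol=0.160, Σhalf²=0.750719
Nominal = -141.740. Worst-case = [-141.740 - 2.112, -141.740 + 2.473] = [-143.852, -139.267]. RSS = √0.750719 = 0.866.

nominal=-141.740 wc=[-143.852,-139.267] rss=0.866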